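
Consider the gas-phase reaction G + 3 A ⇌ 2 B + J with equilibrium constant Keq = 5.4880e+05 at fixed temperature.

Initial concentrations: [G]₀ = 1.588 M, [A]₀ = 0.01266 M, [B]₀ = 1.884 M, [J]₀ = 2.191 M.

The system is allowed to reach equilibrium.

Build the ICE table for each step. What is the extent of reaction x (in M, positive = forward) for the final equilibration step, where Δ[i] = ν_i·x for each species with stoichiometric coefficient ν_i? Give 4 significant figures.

Q₀ = 2.4135e+06 vs Keq = 5.4880e+05 ⇒ Q>K, reverse
Step 1:
                  G         A         B         J
  init        1.588   0.01266     1.884     2.191
  Δ        0.002674  0.008023 -0.005348 -0.002674
  eq          1.591   0.02068     1.879     2.188
  solve Keq expr → x = -0.002674; check Q = 5.4880e+05

x = -0.002674 M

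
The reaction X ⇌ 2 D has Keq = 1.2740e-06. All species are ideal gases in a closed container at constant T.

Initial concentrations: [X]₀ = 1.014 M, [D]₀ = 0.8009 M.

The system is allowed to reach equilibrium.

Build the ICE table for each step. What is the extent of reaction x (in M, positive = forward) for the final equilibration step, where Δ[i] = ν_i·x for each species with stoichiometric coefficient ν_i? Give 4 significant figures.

Q₀ = 0.6326 vs Keq = 1.2740e-06 ⇒ Q>K, reverse
Step 1:
                   X          D
  init         1.014     0.8009
  Δ           0.3998    -0.7996
  eq           1.414   0.001342
  solve Keq expr → x = -0.3998; check Q = 1.2740e-06

x = -0.3998 M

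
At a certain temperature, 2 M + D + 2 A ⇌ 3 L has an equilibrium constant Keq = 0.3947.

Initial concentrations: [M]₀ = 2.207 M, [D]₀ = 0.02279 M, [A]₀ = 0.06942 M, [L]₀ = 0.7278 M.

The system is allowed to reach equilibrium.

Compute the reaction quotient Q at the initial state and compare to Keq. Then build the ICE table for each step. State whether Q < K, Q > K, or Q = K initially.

Q₀ = 720.6; Q > K (proceeds reverse)

Q₀ = 720.6 vs Keq = 0.3947 ⇒ Q>K, reverse
Step 1:
                  M         D         A         L
  I           2.207   0.02279   0.06942    0.7278
  C          0.2586    0.1293    0.2586   -0.3879
  E           2.466    0.1521     0.328    0.3399
  solve Keq expr → x = -0.1293; check Q = 0.3947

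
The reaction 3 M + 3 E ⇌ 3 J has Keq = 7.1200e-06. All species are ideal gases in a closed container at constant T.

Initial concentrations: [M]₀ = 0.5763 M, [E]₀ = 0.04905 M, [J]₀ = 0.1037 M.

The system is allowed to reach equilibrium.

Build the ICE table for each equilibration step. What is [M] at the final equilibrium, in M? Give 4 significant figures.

Q₀ = 49.37 vs Keq = 7.1200e-06 ⇒ Q>K, reverse
Step 1:
                  M         E         J
  init       0.5763   0.04905    0.1037
  Δ          0.1017    0.1017   -0.1017
  eq          0.678    0.1508  0.001967
  solve Keq expr → x = -0.03391; check Q = 7.1200e-06

[M]_eq = 0.678 M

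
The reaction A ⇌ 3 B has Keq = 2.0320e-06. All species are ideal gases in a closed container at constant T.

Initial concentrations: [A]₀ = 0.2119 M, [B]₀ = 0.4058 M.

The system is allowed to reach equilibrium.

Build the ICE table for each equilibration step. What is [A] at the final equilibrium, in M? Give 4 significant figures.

[A]_eq = 0.3442 M

Q₀ = 0.3154 vs Keq = 2.0320e-06 ⇒ Q>K, reverse
Step 1:
                   A          B
  init        0.2119     0.4058
  Δ           0.1323    -0.3969
  eq          0.3442   0.008877
  solve Keq expr → x = -0.1323; check Q = 2.0320e-06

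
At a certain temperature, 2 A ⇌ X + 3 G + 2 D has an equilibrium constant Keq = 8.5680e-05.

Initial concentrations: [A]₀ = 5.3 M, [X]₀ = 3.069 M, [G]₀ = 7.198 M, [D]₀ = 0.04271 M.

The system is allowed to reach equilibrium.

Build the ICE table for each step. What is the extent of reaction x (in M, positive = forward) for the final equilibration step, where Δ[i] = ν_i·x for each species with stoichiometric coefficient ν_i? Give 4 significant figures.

x = -0.02061 M

Q₀ = 0.07433 vs Keq = 8.5680e-05 ⇒ Q>K, reverse
Step 1:
                    A           X           G           D
  Initial         5.3       3.069       7.198     0.04271
  Change      0.04122    -0.02061    -0.06184    -0.04122
  Equil         5.341       3.048       7.136    0.001485
  solve Keq expr → x = -0.02061; check Q = 8.5680e-05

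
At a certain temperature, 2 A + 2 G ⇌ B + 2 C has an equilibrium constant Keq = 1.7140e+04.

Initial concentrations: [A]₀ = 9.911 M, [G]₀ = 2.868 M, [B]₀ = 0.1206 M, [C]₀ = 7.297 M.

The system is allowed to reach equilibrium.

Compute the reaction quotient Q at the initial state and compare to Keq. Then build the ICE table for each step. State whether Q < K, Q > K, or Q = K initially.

Q₀ = 0.007948; Q < K (proceeds forward)

Q₀ = 0.007948 vs Keq = 1.7140e+04 ⇒ Q<K, forward
Step 1:
                    A           G           B           C
  Initial       9.911       2.868      0.1206       7.297
  Change       -2.854      -2.854       1.427       2.854
  Equil         7.057     0.01367       1.548       10.15
  solve Keq expr → x = 1.427; check Q = 1.7140e+04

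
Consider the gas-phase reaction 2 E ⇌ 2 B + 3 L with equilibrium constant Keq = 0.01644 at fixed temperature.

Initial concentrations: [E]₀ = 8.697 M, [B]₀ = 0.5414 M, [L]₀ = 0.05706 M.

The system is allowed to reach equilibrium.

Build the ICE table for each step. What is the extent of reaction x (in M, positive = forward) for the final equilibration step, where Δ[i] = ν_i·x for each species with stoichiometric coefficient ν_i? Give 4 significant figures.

x = 0.2957 M

Q₀ = 7.1993e-07 vs Keq = 0.01644 ⇒ Q<K, forward
Step 1:
                  E         B         L
  Initial     8.697    0.5414   0.05706
  Change    -0.5914    0.5914    0.8871
  Equil       8.106     1.133    0.9442
  solve Keq expr → x = 0.2957; check Q = 0.01644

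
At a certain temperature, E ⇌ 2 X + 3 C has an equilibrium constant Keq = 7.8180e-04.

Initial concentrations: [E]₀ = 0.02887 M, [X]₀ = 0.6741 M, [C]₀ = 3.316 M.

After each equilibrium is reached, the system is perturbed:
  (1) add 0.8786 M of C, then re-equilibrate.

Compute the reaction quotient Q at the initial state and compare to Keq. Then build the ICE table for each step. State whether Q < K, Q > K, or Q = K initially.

Q₀ = 573.9; Q > K (proceeds reverse)

Q₀ = 573.9 vs Keq = 7.8180e-04 ⇒ Q>K, reverse
Step 1:
                   E          X          C
  init       0.02887     0.6741      3.316
  Δ           0.3347    -0.6693     -1.004
  eq          0.3635   0.004795      2.312
  solve Keq expr → x = -0.3347; check Q = 7.8180e-04
Then add 0.8786 M of C.
Step 2:
                   E          X          C
  init        0.3635   0.004795      3.191
  Δ       9.1490e-04   -0.00183  -0.002745
  eq          0.3644   0.002966      3.188
  solve Keq expr → x = -9.1490e-04; check Q = 7.8180e-04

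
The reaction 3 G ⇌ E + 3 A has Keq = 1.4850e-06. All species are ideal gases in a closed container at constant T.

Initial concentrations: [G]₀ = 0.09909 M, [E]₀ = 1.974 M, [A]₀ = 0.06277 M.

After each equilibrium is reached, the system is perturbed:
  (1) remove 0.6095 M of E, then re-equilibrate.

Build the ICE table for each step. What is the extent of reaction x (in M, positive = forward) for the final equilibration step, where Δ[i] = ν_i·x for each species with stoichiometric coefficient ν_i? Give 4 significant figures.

x = 6.4106e-05 M

Q₀ = 0.5018 vs Keq = 1.4850e-06 ⇒ Q>K, reverse
Step 1:
                   G          E          A
  I          0.09909      1.974    0.06277
  C          0.06131   -0.02044   -0.06131
  E           0.1604      1.954   0.001464
  solve Keq expr → x = -0.02044; check Q = 1.4850e-06
Then remove 0.6095 M of E.
Step 2:
                   G          E          A
  I           0.1604      1.344   0.001464
  C       -1.9232e-04 6.4106e-05 1.9232e-04
  E           0.1602      1.344   0.001656
  solve Keq expr → x = 6.4106e-05; check Q = 1.4850e-06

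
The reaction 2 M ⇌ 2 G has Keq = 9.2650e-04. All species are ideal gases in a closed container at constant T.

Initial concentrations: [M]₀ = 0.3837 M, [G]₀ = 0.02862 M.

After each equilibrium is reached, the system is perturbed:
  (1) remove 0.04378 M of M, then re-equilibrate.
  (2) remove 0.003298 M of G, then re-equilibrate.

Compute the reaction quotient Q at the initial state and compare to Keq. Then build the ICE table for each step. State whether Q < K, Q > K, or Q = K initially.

Q₀ = 0.005564; Q > K (proceeds reverse)

Q₀ = 0.005564 vs Keq = 9.2650e-04 ⇒ Q>K, reverse
Step 1:
                    M           G
  Initial      0.3837     0.02862
  Change      0.01644    -0.01644
  Equil        0.4001     0.01218
  solve Keq expr → x = -0.00822; check Q = 9.2650e-04
Then remove 0.04378 M of M.
Step 2:
                    M           G
  Initial      0.3564     0.01218
  Change     0.001293   -0.001293
  Equil        0.3577     0.01089
  solve Keq expr → x = -6.4662e-04; check Q = 9.2650e-04
Then remove 0.003298 M of G.
Step 3:
                    M           G
  Initial      0.3577    0.007588
  Change    -0.003201    0.003201
  Equil        0.3545     0.01079
  solve Keq expr → x = 0.0016; check Q = 9.2650e-04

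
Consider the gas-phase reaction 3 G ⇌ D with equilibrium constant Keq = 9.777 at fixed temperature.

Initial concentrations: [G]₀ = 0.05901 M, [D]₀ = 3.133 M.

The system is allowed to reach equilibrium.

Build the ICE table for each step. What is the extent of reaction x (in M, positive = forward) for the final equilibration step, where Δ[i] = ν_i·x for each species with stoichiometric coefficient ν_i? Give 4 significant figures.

x = -0.2034 M

Q₀ = 1.5247e+04 vs Keq = 9.777 ⇒ Q>K, reverse
Step 1:
                  G         D
  Initial   0.05901     3.133
  Change     0.6102   -0.2034
  Equil      0.6692      2.93
  solve Keq expr → x = -0.2034; check Q = 9.777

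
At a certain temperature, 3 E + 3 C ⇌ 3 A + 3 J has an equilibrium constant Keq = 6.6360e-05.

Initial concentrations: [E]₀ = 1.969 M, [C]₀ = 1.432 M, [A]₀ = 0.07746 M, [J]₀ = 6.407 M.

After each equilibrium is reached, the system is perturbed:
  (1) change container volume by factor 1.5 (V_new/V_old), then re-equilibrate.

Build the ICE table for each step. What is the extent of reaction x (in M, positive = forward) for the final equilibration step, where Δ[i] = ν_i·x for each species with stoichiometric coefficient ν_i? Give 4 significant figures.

Q₀ = 0.005453 vs Keq = 6.6360e-05 ⇒ Q>K, reverse
Step 1:
                   E          C          A          J
  I            1.969      1.432    0.07746      6.407
  C           0.0582     0.0582    -0.0582    -0.0582
  E            2.027       1.49    0.01926      6.349
  solve Keq expr → x = -0.0194; check Q = 6.6360e-05
Then change container volume by factor 1.5 (V_new/V_old).
Step 2:
                   E          C          A          J
  I            1.351     0.9935    0.01284      4.233
  C                0          0          0          0
  E            1.351     0.9935    0.01284      4.233
  solve Keq expr → x = 0; check Q = 6.6360e-05

x = 0 M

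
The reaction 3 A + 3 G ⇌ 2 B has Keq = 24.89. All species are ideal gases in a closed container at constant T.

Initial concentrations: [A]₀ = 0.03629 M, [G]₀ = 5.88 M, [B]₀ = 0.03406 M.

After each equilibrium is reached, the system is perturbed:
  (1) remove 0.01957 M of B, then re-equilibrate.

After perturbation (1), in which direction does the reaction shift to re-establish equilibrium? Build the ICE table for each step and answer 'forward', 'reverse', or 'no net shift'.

Direction: forward

Q₀ = 0.1194 vs Keq = 24.89 ⇒ Q<K, forward
Step 1:
                   A          G          B
  Initial    0.03629       5.88    0.03406
  Change    -0.02806   -0.02806     0.0187
  Equil     0.008234      5.852    0.05276
  solve Keq expr → x = 0.009352; check Q = 24.89
Then remove 0.01957 M of B.
Step 2:
                   A          G          B
  Initial   0.008234      5.852    0.03319
  Change   -0.002024  -0.002024   0.001349
  Equil      0.00621       5.85    0.03454
  solve Keq expr → x = 6.7454e-04; check Q = 24.89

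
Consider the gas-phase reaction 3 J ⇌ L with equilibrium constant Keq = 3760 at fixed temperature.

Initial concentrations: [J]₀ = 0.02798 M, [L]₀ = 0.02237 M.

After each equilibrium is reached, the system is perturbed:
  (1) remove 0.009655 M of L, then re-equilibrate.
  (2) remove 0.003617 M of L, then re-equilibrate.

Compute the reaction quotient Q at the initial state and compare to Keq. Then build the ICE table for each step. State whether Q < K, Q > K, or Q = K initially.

Q₀ = 1021 vs Keq = 3760 ⇒ Q<K, forward
Step 1:
                   J          L
  I          0.02798    0.02237
  C        -0.009077   0.003026
  E           0.0189     0.0254
  solve Keq expr → x = 0.003026; check Q = 3760
Then remove 0.009655 M of L.
Step 2:
                   J          L
  I           0.0189    0.01574
  C        -0.002506 8.3525e-04
  E           0.0164    0.01658
  solve Keq expr → x = 8.3525e-04; check Q = 3760
Then remove 0.003617 M of L.
Step 3:
                   J          L
  I           0.0164    0.01296
  C        -0.001145 3.8163e-04
  E          0.01525    0.01334
  solve Keq expr → x = 3.8163e-04; check Q = 3760

Q₀ = 1021; Q < K (proceeds forward)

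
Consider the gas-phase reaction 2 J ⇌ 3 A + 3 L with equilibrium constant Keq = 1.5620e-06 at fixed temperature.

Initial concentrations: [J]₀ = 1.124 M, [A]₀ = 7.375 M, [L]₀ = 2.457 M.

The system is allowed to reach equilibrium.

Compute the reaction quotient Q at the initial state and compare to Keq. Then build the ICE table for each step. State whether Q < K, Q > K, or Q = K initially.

Q₀ = 4709 vs Keq = 1.5620e-06 ⇒ Q>K, reverse
Step 1:
                    J           A           L
  init          1.124       7.375       2.457
  Δ             1.635      -2.452      -2.452
  eq            2.759       4.923    0.004636
  solve Keq expr → x = -0.8175; check Q = 1.5620e-06

Q₀ = 4709; Q > K (proceeds reverse)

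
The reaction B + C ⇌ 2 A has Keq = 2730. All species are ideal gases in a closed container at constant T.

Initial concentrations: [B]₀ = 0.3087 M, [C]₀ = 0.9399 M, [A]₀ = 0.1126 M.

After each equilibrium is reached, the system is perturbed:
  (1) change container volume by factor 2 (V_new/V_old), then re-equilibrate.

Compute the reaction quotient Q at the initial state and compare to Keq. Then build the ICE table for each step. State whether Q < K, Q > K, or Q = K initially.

Q₀ = 0.0437; Q < K (proceeds forward)

Q₀ = 0.0437 vs Keq = 2730 ⇒ Q<K, forward
Step 1:
                   B          C          A
  I           0.3087     0.9399     0.1126
  C          -0.3084    -0.3084     0.6168
  E       3.0858e-04     0.6315     0.7294
  solve Keq expr → x = 0.3084; check Q = 2730
Then change container volume by factor 2 (V_new/V_old).
Step 2:
                   B          C          A
  I       1.5429e-04     0.3158     0.3647
  C                0          0          0
  E       1.5429e-04     0.3158     0.3647
  solve Keq expr → x = 0; check Q = 2730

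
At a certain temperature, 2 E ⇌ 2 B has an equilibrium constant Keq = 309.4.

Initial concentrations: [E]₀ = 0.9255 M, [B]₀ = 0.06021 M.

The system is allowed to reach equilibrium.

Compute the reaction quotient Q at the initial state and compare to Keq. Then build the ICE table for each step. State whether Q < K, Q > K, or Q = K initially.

Q₀ = 0.004232; Q < K (proceeds forward)

Q₀ = 0.004232 vs Keq = 309.4 ⇒ Q<K, forward
Step 1:
                    E           B
  init         0.9255     0.06021
  Δ           -0.8725      0.8725
  eq          0.05302      0.9327
  solve Keq expr → x = 0.4362; check Q = 309.4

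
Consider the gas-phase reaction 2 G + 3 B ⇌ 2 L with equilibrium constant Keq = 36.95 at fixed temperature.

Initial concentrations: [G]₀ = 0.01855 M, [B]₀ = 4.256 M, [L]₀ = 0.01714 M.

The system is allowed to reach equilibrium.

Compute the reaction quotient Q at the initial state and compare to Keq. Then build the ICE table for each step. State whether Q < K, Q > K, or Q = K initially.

Q₀ = 0.01107; Q < K (proceeds forward)

Q₀ = 0.01107 vs Keq = 36.95 ⇒ Q<K, forward
Step 1:
                    G           B           L
  init        0.01855       4.256     0.01714
  Δ          -0.01789    -0.02683     0.01789
  eq       6.6255e-04       4.229     0.03503
  solve Keq expr → x = 0.008944; check Q = 36.95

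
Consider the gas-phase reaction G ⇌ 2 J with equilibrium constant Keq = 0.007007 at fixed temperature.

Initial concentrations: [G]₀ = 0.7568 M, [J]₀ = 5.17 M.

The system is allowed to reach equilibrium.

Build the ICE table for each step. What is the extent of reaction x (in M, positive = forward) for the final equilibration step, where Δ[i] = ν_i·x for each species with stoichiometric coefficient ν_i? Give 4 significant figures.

Q₀ = 35.32 vs Keq = 0.007007 ⇒ Q>K, reverse
Step 1:
                  G         J
  I          0.7568      5.17
  C           2.509    -5.019
  E           3.266    0.1513
  solve Keq expr → x = -2.509; check Q = 0.007007

x = -2.509 M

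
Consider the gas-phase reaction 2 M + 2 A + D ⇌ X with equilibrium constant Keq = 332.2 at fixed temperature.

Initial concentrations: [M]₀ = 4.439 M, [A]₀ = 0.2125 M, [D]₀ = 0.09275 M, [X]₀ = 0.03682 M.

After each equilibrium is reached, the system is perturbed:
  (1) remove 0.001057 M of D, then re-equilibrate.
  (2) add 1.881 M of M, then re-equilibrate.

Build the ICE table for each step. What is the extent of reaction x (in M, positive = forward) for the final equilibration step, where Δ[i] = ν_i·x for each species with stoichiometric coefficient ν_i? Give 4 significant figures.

x = 0.003073 M

Q₀ = 0.4462 vs Keq = 332.2 ⇒ Q<K, forward
Step 1:
                   M          A          D          X
  Initial      4.439     0.2125    0.09275    0.03682
  Change     -0.1666    -0.1666   -0.08332    0.08332
  Equil        4.272    0.04585   0.009425     0.1201
  solve Keq expr → x = 0.08332; check Q = 332.2
Then remove 0.001057 M of D.
Step 2:
                   M          A          D          X
  Initial      4.272    0.04585   0.008368     0.1201
  Change    0.001127   0.001127 5.6343e-04 -5.6343e-04
  Equil        4.273    0.04698   0.008932     0.1196
  solve Keq expr → x = -5.6343e-04; check Q = 332.2
Then add 1.881 M of M.
Step 3:
                   M          A          D          X
  Initial      6.154    0.04698   0.008932     0.1196
  Change   -0.006146  -0.006146  -0.003073   0.003073
  Equil        6.148    0.04083   0.005859     0.1227
  solve Keq expr → x = 0.003073; check Q = 332.2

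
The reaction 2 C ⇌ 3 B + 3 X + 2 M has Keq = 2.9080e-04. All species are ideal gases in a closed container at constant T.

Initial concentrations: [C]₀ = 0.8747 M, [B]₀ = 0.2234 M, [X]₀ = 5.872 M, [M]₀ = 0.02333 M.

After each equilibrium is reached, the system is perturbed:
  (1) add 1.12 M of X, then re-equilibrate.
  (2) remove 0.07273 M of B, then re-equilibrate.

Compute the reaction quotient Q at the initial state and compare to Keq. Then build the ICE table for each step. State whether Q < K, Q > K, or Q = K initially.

Q₀ = 0.001606 vs Keq = 2.9080e-04 ⇒ Q>K, reverse
Step 1:
                   C          B          X          M
  Initial     0.8747     0.2234      5.872    0.02333
  Change     0.01188   -0.01782   -0.01782   -0.01188
  Equil       0.8866     0.2056      5.854    0.01145
  solve Keq expr → x = -0.00594; check Q = 2.9080e-04
Then add 1.12 M of X.
Step 2:
                   C          B          X          M
  Initial     0.8866     0.2056      6.974    0.01145
  Change    0.002379  -0.003568  -0.003568  -0.002379
  Equil        0.889      0.202      6.971   0.009072
  solve Keq expr → x = -0.001189; check Q = 2.9080e-04
Then remove 0.07273 M of B.
Step 3:
                   C          B          X          M
  Initial      0.889     0.1293      6.971   0.009072
  Change   -0.006631   0.009947   0.009947   0.006631
  Equil       0.8823     0.1392      6.981     0.0157
  solve Keq expr → x = 0.003316; check Q = 2.9080e-04

Q₀ = 0.001606; Q > K (proceeds reverse)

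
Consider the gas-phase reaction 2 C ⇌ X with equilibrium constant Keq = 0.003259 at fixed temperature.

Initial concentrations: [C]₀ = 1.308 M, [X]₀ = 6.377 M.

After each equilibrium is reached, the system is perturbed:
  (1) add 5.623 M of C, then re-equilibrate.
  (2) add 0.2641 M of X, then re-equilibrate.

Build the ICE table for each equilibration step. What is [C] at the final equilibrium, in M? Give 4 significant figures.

Q₀ = 3.727 vs Keq = 0.003259 ⇒ Q>K, reverse
Step 1:
                  C         X
  I           1.308     6.377
  C           11.66    -5.829
  E           12.97    0.5479
  solve Keq expr → x = -5.829; check Q = 0.003259
Then add 5.623 M of C.
Step 2:
                  C         X
  I           18.59    0.5479
  C         -0.9355    0.4678
  E           17.65     1.016
  solve Keq expr → x = 0.4678; check Q = 0.003259
Then add 0.2641 M of X.
Step 3:
                  C         X
  I           17.65      1.28
  C          0.4284   -0.2142
  E           18.08     1.066
  solve Keq expr → x = -0.2142; check Q = 0.003259

[C]_eq = 18.08 M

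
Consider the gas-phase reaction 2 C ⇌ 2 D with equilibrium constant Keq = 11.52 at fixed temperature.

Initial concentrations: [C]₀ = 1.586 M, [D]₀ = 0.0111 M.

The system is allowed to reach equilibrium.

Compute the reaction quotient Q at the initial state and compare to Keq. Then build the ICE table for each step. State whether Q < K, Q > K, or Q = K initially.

Q₀ = 4.8982e-05; Q < K (proceeds forward)

Q₀ = 4.8982e-05 vs Keq = 11.52 ⇒ Q<K, forward
Step 1:
                  C         D
  Initial     1.586    0.0111
  Change     -1.223     1.223
  Equil      0.3635     1.234
  solve Keq expr → x = 0.6113; check Q = 11.52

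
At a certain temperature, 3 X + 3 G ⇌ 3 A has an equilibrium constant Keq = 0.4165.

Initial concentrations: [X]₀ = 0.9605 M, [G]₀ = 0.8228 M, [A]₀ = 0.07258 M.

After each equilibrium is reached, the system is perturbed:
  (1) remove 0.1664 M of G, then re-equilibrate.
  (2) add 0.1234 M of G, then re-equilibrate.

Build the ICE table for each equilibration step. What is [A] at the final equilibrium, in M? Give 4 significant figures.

Q₀ = 7.7460e-04 vs Keq = 0.4165 ⇒ Q<K, forward
Step 1:
                   X          G          A
  I           0.9605     0.8228    0.07258
  C          -0.2405    -0.2405     0.2405
  E             0.72     0.5823     0.3131
  solve Keq expr → x = 0.08017; check Q = 0.4165
Then remove 0.1664 M of G.
Step 2:
                   X          G          A
  I             0.72     0.4159     0.3131
  C           0.0475     0.0475    -0.0475
  E           0.7675     0.4634     0.2656
  solve Keq expr → x = -0.01583; check Q = 0.4165
Then add 0.1234 M of G.
Step 3:
                   X          G          A
  I           0.7675     0.5868     0.2656
  C         -0.03564   -0.03564    0.03564
  E           0.7319     0.5512     0.3012
  solve Keq expr → x = 0.01188; check Q = 0.4165

[A]_eq = 0.3012 M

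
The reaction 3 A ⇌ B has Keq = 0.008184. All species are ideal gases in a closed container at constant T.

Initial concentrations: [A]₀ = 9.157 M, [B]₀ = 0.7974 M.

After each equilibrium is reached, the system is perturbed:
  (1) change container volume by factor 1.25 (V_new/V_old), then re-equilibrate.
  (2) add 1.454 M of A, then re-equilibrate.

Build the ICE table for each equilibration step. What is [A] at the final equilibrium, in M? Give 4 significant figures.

Q₀ = 0.001039 vs Keq = 0.008184 ⇒ Q<K, forward
Step 1:
                    A           B
  init          9.157      0.7974
  Δ             -3.09        1.03
  eq            6.067       1.827
  solve Keq expr → x = 1.03; check Q = 0.008184
Then change container volume by factor 1.25 (V_new/V_old).
Step 2:
                    A           B
  init          4.853       1.462
  Δ            0.5381     -0.1794
  eq            5.392       1.283
  solve Keq expr → x = -0.1794; check Q = 0.008184
Then add 1.454 M of A.
Step 3:
                    A           B
  init          6.846       1.283
  Δ            -1.016      0.3387
  eq             5.83       1.621
  solve Keq expr → x = 0.3387; check Q = 0.008184

[A]_eq = 5.83 M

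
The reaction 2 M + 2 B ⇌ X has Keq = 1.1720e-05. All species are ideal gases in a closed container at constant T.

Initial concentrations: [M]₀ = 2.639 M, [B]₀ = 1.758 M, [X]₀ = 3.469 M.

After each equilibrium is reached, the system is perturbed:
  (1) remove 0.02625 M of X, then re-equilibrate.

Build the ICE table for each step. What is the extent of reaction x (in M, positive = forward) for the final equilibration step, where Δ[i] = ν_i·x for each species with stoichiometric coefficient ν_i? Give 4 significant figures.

x = 0.0246 M

Q₀ = 0.1612 vs Keq = 1.1720e-05 ⇒ Q>K, reverse
Step 1:
                   M          B          X
  I            2.639      1.758      3.469
  C            6.786      6.786     -3.393
  E            9.425      8.544      0.076
  solve Keq expr → x = -3.393; check Q = 1.1720e-05
Then remove 0.02625 M of X.
Step 2:
                   M          B          X
  I            9.425      8.544    0.04975
  C         -0.04919   -0.04919     0.0246
  E            9.376      8.495    0.07435
  solve Keq expr → x = 0.0246; check Q = 1.1720e-05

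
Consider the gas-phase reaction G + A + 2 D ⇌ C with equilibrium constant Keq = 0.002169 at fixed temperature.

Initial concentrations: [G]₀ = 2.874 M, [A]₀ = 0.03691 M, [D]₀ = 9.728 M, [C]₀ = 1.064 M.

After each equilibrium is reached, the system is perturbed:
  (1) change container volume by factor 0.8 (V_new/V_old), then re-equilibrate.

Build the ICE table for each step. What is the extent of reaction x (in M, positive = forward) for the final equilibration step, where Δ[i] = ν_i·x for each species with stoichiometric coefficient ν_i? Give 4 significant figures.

Q₀ = 0.106 vs Keq = 0.002169 ⇒ Q>K, reverse
Step 1:
                  G         A         D         C
  Initial     2.874   0.03691     9.728     1.064
  Change     0.5513    0.5513     1.103   -0.5513
  Equil       3.425    0.5882     10.83    0.5127
  solve Keq expr → x = -0.5513; check Q = 0.002169
Then change container volume by factor 0.8 (V_new/V_old).
Step 2:
                  G         A         D         C
  Initial     4.282    0.7353     13.54    0.6408
  Change    -0.1924   -0.1924   -0.3847    0.1924
  Equil       4.089    0.5429     13.15    0.8332
  solve Keq expr → x = 0.1924; check Q = 0.002169

x = 0.1924 M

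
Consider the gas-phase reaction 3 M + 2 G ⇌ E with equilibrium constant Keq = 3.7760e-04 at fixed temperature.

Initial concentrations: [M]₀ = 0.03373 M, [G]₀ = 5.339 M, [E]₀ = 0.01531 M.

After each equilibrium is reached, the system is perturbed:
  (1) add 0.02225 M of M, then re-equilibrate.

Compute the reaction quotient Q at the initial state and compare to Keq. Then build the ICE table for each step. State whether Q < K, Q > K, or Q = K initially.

Q₀ = 14; Q > K (proceeds reverse)

Q₀ = 14 vs Keq = 3.7760e-04 ⇒ Q>K, reverse
Step 1:
                   M          G          E
  Initial    0.03373      5.339    0.01531
  Change     0.04591    0.03061    -0.0153
  Equil      0.07964       5.37 5.5001e-06
  solve Keq expr → x = -0.0153; check Q = 3.7760e-04
Then add 0.02225 M of M.
Step 2:
                   M          G          E
  Initial     0.1019       5.37 5.5001e-06
  Change  -1.8034e-05 -1.2022e-05 6.0112e-06
  Equil       0.1019       5.37 1.1511e-05
  solve Keq expr → x = 6.0112e-06; check Q = 3.7760e-04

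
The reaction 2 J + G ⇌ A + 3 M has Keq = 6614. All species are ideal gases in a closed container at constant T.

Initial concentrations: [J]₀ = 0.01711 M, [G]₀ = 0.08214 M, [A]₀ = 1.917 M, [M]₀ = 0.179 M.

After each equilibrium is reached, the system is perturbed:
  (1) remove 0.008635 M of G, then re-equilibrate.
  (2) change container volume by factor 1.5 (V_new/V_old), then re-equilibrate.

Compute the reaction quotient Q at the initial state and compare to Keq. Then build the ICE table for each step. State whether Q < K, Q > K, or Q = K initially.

Q₀ = 457.2 vs Keq = 6614 ⇒ Q<K, forward
Step 1:
                    J           G           A           M
  init        0.01711     0.08214       1.917       0.179
  Δ          -0.01173   -0.005864    0.005864     0.01759
  eq         0.005381     0.07628       1.923      0.1966
  solve Keq expr → x = 0.005864; check Q = 6614
Then remove 0.008635 M of G.
Step 2:
                    J           G           A           M
  init       0.005381     0.06764       1.923      0.1966
  Δ        3.0648e-04  1.5324e-04 -1.5324e-04 -4.5973e-04
  eq         0.005688     0.06779       1.923      0.1961
  solve Keq expr → x = -1.5324e-04; check Q = 6614
Then change container volume by factor 1.5 (V_new/V_old).
Step 3:
                    J           G           A           M
  init       0.003792      0.0452       1.282      0.1308
  Δ       -6.4947e-04 -3.2473e-04  3.2473e-04  9.7420e-04
  eq         0.003142     0.04487       1.282      0.1317
  solve Keq expr → x = 3.2473e-04; check Q = 6614

Q₀ = 457.2; Q < K (proceeds forward)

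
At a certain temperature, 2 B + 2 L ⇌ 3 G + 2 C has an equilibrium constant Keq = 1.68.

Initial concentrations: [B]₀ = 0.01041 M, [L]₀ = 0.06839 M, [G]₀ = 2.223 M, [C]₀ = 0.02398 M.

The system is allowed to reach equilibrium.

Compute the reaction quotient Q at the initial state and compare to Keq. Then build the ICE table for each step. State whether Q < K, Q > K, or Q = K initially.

Q₀ = 1.2463e+04; Q > K (proceeds reverse)

Q₀ = 1.2463e+04 vs Keq = 1.68 ⇒ Q>K, reverse
Step 1:
                   B          L          G          C
  init       0.01041    0.06839      2.223    0.02398
  Δ          0.02277    0.02277   -0.03415   -0.02277
  eq         0.03318    0.09116      2.189   0.001211
  solve Keq expr → x = -0.01138; check Q = 1.68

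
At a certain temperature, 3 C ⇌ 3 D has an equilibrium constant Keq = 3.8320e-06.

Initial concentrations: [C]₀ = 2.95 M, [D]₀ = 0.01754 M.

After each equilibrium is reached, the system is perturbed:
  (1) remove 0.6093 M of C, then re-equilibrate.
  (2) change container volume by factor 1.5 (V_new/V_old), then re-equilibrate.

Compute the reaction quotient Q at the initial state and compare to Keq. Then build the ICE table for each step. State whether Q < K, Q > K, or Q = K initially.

Q₀ = 2.1020e-07; Q < K (proceeds forward)

Q₀ = 2.1020e-07 vs Keq = 3.8320e-06 ⇒ Q<K, forward
Step 1:
                   C          D
  init          2.95    0.01754
  Δ         -0.02818    0.02818
  eq           2.922    0.04572
  solve Keq expr → x = 0.009394; check Q = 3.8320e-06
Then remove 0.6093 M of C.
Step 2:
                   C          D
  init         2.313    0.04572
  Δ         0.009388  -0.009388
  eq           2.322    0.03633
  solve Keq expr → x = -0.003129; check Q = 3.8320e-06
Then change container volume by factor 1.5 (V_new/V_old).
Step 3:
                   C          D
  init         1.548    0.02422
  Δ                0          0
  eq           1.548    0.02422
  solve Keq expr → x = 0; check Q = 3.8320e-06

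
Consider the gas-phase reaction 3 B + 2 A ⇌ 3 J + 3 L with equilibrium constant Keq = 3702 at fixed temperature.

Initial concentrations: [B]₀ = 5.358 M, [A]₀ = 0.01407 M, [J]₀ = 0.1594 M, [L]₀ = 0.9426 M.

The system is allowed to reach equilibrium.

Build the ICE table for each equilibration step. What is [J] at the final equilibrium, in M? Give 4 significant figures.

Q₀ = 0.1114 vs Keq = 3702 ⇒ Q<K, forward
Step 1:
                   B          A          J          L
  init         5.358    0.01407     0.1594     0.9426
  Δ         -0.02096   -0.01397    0.02096    0.02096
  eq           5.337 9.6574e-05     0.1804     0.9636
  solve Keq expr → x = 0.006987; check Q = 3702

[J]_eq = 0.1804 M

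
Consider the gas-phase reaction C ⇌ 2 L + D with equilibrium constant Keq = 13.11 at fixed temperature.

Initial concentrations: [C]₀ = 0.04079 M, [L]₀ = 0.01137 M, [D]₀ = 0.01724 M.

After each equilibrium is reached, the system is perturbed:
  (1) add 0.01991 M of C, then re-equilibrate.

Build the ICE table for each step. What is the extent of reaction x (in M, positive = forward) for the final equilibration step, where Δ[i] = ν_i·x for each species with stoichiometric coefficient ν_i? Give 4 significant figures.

x = 0.01984 M

Q₀ = 5.4639e-05 vs Keq = 13.11 ⇒ Q<K, forward
Step 1:
                    C           L           D
  I           0.04079     0.01137     0.01724
  C          -0.04075      0.0815     0.04075
  E        3.8155e-05     0.09287     0.05799
  solve Keq expr → x = 0.04075; check Q = 13.11
Then add 0.01991 M of C.
Step 2:
                    C           L           D
  I           0.01995     0.09287     0.05799
  C          -0.01984     0.03969     0.01984
  E        1.0433e-04      0.1326     0.07784
  solve Keq expr → x = 0.01984; check Q = 13.11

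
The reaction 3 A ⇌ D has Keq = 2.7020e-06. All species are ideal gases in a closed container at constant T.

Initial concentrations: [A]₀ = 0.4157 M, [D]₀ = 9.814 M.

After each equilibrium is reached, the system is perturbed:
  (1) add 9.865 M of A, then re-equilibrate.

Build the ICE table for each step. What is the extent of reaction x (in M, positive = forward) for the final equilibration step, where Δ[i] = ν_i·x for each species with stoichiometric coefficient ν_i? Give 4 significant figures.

x = 0.09277 M

Q₀ = 136.6 vs Keq = 2.7020e-06 ⇒ Q>K, reverse
Step 1:
                    A           D
  init         0.4157       9.814
  Δ             29.23      -9.744
  eq            29.65     0.07041
  solve Keq expr → x = -9.744; check Q = 2.7020e-06
Then add 9.865 M of A.
Step 2:
                    A           D
  init          39.51     0.07041
  Δ           -0.2783     0.09277
  eq            39.23      0.1632
  solve Keq expr → x = 0.09277; check Q = 2.7020e-06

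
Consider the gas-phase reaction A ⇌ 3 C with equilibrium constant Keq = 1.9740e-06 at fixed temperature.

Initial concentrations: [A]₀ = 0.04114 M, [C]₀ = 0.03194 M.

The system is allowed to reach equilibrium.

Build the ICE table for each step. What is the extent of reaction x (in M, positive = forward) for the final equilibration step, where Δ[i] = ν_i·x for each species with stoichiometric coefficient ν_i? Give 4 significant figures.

x = -0.009104 M

Q₀ = 7.9203e-04 vs Keq = 1.9740e-06 ⇒ Q>K, reverse
Step 1:
                   A          C
  I          0.04114    0.03194
  C         0.009104   -0.02731
  E          0.05024   0.004629
  solve Keq expr → x = -0.009104; check Q = 1.9740e-06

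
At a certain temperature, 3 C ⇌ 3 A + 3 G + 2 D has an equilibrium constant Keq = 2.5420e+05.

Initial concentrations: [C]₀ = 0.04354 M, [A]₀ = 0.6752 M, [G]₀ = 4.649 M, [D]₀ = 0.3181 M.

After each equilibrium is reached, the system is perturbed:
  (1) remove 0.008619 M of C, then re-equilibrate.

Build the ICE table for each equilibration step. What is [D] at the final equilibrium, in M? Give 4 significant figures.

[D]_eq = 0.3255 M

Q₀ = 3.7917e+04 vs Keq = 2.5420e+05 ⇒ Q<K, forward
Step 1:
                    C           A           G           D
  Initial     0.04354      0.6752       4.649      0.3181
  Change     -0.01907     0.01907     0.01907     0.01271
  Equil       0.02447      0.6943       4.668      0.3308
  solve Keq expr → x = 0.006356; check Q = 2.5420e+05
Then remove 0.008619 M of C.
Step 2:
                    C           A           G           D
  Initial     0.01585      0.6943       4.668      0.3308
  Change     0.008033   -0.008033   -0.008033   -0.005355
  Equil       0.02389      0.6862        4.66      0.3255
  solve Keq expr → x = -0.002678; check Q = 2.5420e+05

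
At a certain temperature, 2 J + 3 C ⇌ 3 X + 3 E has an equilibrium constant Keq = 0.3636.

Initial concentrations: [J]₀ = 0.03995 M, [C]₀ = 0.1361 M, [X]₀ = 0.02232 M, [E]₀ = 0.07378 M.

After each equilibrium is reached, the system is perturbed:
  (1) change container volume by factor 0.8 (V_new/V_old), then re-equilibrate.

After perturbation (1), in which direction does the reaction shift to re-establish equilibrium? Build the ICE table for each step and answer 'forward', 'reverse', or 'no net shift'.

Direction: reverse

Q₀ = 0.00111 vs Keq = 0.3636 ⇒ Q<K, forward
Step 1:
                  J         C         X         E
  I         0.03995    0.1361   0.02232   0.07378
  C        -0.02028  -0.03042   0.03042   0.03042
  E         0.01967    0.1057   0.05274    0.1042
  solve Keq expr → x = 0.01014; check Q = 0.3636
Then change container volume by factor 0.8 (V_new/V_old).
Step 2:
                  J         C         X         E
  I         0.02459    0.1321   0.06593    0.1303
  C        0.001026   0.00154  -0.00154  -0.00154
  E         0.02561    0.1336   0.06439    0.1287
  solve Keq expr → x = -5.1324e-04; check Q = 0.3636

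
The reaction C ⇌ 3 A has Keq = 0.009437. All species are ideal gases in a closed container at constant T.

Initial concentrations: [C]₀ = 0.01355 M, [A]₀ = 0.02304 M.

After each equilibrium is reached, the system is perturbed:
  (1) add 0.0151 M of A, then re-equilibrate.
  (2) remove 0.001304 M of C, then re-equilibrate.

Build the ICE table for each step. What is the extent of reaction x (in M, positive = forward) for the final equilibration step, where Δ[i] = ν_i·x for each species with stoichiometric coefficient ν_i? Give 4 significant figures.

x = -4.3258e-04 M

Q₀ = 9.0263e-04 vs Keq = 0.009437 ⇒ Q<K, forward
Step 1:
                  C         A
  Initial   0.01355   0.02304
  Change  -0.006086   0.01826
  Equil    0.007464    0.0413
  solve Keq expr → x = 0.006086; check Q = 0.009437
Then add 0.0151 M of A.
Step 2:
                  C         A
  Initial  0.007464    0.0564
  Change   0.003264 -0.009792
  Equil     0.01073   0.04661
  solve Keq expr → x = -0.003264; check Q = 0.009437
Then remove 0.001304 M of C.
Step 3:
                  C         A
  Initial  0.009424   0.04661
  Change  4.3258e-04 -0.001298
  Equil    0.009856   0.04531
  solve Keq expr → x = -4.3258e-04; check Q = 0.009437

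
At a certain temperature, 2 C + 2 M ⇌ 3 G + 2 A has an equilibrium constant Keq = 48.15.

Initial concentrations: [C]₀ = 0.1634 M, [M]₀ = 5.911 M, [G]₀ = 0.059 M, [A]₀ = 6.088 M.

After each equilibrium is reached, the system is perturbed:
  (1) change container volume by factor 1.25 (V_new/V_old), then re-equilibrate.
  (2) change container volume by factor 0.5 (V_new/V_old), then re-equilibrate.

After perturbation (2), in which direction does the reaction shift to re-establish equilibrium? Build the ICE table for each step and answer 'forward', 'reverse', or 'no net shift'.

Direction: reverse

Q₀ = 0.00816 vs Keq = 48.15 ⇒ Q<K, forward
Step 1:
                  C         M         G         A
  I          0.1634     5.911     0.059     6.088
  C         -0.1414   -0.1414    0.2121    0.1414
  E         0.02197      5.77    0.2711     6.229
  solve Keq expr → x = 0.07072; check Q = 48.15
Then change container volume by factor 1.25 (V_new/V_old).
Step 2:
                  C         M         G         A
  I         0.01758     4.616    0.2169     4.984
  C       -0.001586 -0.001586  0.002378  0.001586
  E         0.01599     4.614    0.2193     4.985
  solve Keq expr → x = 7.9282e-04; check Q = 48.15
Then change container volume by factor 0.5 (V_new/V_old).
Step 3:
                  C         M         G         A
  I         0.03198     9.228    0.4386      9.97
  C         0.01069   0.01069  -0.01604  -0.01069
  E         0.04267     9.239    0.4226      9.96
  solve Keq expr → x = -0.005346; check Q = 48.15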